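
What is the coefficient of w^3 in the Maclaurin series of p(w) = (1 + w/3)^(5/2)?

5/432

[w^0] = 1;  [w^1] = 5/6;  [w^2] = 5/24;  [w^3] = 5/432.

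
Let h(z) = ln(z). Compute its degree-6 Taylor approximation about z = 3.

-(z - 3)^6/4374 + (z - 3)^5/1215 - (z - 3)^4/324 + (z - 3)^3/81 - (z - 3)^2/18 + (z - 3)/3 + ln(3)

h(3) = ln(3)
h′(3) = 1/3
h′′(3) = -1/9
h′′′(3) = 2/27
h^(4)(3) = -2/27
h^(5)(3) = 8/81
h^(6)(3) = -40/243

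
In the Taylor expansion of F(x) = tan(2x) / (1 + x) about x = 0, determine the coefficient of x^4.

Expand each factor separately, then convolve coefficients.
[x^0] = 0;  [x^1] = 2;  [x^2] = -2;  [x^3] = 14/3;  [x^4] = -14/3.

-14/3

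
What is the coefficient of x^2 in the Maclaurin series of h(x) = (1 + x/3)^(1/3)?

-1/81

h(0) = 1
h′(0) = 1/9
h′′(0) = -2/81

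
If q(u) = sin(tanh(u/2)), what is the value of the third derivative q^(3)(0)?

-3/8

Plug the Maclaurin series of the inner function into that of the outer and collect terms.
The coefficient of u^3 in the expansion is -1/16, so q′′′(0) = 3! * (-1/16) = -3/8.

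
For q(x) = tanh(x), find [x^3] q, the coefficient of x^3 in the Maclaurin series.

-1/3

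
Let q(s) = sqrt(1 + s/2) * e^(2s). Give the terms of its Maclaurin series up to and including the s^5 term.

49553*s^5/122880 + 1947*s^4/2048 + 683*s^3/384 + 79*s^2/32 + 9*s/4 + 1

Expand each factor separately, then convolve coefficients.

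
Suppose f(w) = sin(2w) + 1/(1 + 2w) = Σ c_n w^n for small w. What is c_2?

Add the two expansions coefficient-wise.
[w^0] = 1;  [w^1] = 0;  [w^2] = 4.

4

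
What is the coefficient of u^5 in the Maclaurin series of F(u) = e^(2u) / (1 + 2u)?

-176/15

Expand each factor separately, then convolve coefficients.
[u^0] = 1;  [u^1] = 0;  [u^2] = 2;  [u^3] = -8/3;  [u^4] = 6;  [u^5] = -176/15.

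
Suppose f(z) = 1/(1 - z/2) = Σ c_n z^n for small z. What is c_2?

1/4

f(0) = 1
f′(0) = 1/2
f′′(0) = 1/2
Then c_k = f^(k)(0)/k! gives each Taylor coefficient.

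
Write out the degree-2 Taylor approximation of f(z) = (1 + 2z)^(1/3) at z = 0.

f(0) = 1
f′(0) = 2/3
f′′(0) = -8/9
Then c_k = f^(k)(0)/k! gives each Taylor coefficient.

-4*z^2/9 + 2*z/3 + 1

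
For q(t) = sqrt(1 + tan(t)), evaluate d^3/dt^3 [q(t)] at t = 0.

Substitute the inner expansion into the outer series and collect powers.
From the series, [t^3] q = 11/48; multiply by 3! = 6 to get 11/8.

11/8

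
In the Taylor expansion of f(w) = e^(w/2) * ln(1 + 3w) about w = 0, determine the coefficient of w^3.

57/8

Expand each factor separately, then convolve coefficients.
f(0) = 0
f′(0) = 3
f′′(0) = -6
f′′′(0) = 171/4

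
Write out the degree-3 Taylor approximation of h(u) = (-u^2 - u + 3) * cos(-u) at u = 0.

u^3/2 - 5*u^2/2 - u + 3

Multiply each power in the prefactor through the base expansion.
h(0) = 3
h′(0) = -1
h′′(0) = -5
h′′′(0) = 3
Dividing each by k! gives the coefficients c_0, ..., c_3.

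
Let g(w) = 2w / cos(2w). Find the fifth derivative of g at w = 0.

Invert the denominator's series and multiply.
The coefficient of w^5 in the expansion is 20/3, so g^(5)(0) = 5! * (20/3) = 800.

800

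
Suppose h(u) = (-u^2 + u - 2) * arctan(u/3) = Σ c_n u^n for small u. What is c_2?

1/3

Distribute the polynomial across the series and collect like powers.
h(0) = 0
h′(0) = -2/3
h′′(0) = 2/3
So c_2 = h′′(0)/2! = 1/3.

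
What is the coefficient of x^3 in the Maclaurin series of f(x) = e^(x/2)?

1/48

Compute the successive derivatives at the expansion point and divide by k!.
f(0) = 1
f′(0) = 1/2
f′′(0) = 1/4
f′′′(0) = 1/8
So c_3 = f′′′(0)/3! = 1/48.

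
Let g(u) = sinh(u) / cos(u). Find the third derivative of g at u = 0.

Divide the numerator series by the denominator series (power-series long division).
From the series, [u^3] g = 2/3; multiply by 3! = 6 to get 4.

4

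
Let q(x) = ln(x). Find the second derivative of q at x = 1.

Differentiate repeatedly and evaluate at the center.
From the series, [(x - 1)^2] q = -1/2; multiply by 2! = 2 to get -1.

-1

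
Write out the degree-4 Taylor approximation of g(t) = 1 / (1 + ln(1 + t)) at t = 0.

11*t^4/3 - 7*t^3/3 + 3*t^2/2 - t + 1

Use the geometric series for the reciprocal, then substitute.
g(0) = 1
g′(0) = -1
g′′(0) = 3
g′′′(0) = -14
g^(4)(0) = 88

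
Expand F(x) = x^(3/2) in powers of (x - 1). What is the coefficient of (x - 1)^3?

F(1) = 1
F′(1) = 3/2
F′′(1) = 3/4
F′′′(1) = -3/8
So c_3 = F′′′(1)/3! = -1/16.

-1/16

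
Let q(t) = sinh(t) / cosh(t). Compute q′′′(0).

Divide the numerator series by the denominator series (power-series long division).
The coefficient of t^3 in the expansion is -1/3, so q′′′(0) = 3! * (-1/3) = -2.

-2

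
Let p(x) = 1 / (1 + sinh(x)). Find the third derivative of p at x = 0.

Expand as Σ (-1)^k u^k with u equal to the inner function's series.
The coefficient of x^3 in the expansion is -7/6, so p′′′(0) = 3! * (-7/6) = -7.

-7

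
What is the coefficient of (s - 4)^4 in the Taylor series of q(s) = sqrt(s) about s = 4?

q(4) = 2
q′(4) = 1/4
q′′(4) = -1/32
q′′′(4) = 3/256
q^(4)(4) = -15/2048
So c_4 = q^(4)(4)/4! = -5/16384.

-5/16384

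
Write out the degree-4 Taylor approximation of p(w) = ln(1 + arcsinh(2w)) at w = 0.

Compose series: expand the inner function first, then feed it into the outer expansion.
p(0) = 0
p′(0) = 2
p′′(0) = -4
p′′′(0) = 8
p^(4)(0) = -32

-4*w^4/3 + 4*w^3/3 - 2*w^2 + 2*w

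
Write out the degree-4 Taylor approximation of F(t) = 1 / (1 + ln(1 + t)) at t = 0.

Write 1/(1+u) = 1 - u + u^2 - u^3 + ... and substitute the series for u.
F(0) = 1
F′(0) = -1
F′′(0) = 3
F′′′(0) = -14
F^(4)(0) = 88
Dividing each by k! gives the coefficients c_0, ..., c_4.

11*t^4/3 - 7*t^3/3 + 3*t^2/2 - t + 1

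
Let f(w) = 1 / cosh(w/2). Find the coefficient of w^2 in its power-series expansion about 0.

-1/8

Write the quotient as an unknown series and match coefficients against numerator = denominator · series.
f(0) = 1
f′(0) = 0
f′′(0) = -1/4
So c_2 = f′′(0)/2! = -1/8.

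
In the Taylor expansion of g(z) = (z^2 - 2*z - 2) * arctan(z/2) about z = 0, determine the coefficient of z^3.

7/12

Distribute the polynomial across the series and collect like powers.
[z^0] = 0;  [z^1] = -1;  [z^2] = -1;  [z^3] = 7/12.
So c_3 = g′′′(0)/3! = 7/12.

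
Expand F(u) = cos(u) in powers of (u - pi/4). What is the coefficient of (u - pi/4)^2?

-sqrt(2)/4

Apply the Taylor formula c_k = f^(k)(a)/k!.
F(pi/4) = sqrt(2)/2
F′(pi/4) = -sqrt(2)/2
F′′(pi/4) = -sqrt(2)/2
So c_2 = F′′(pi/4)/2! = -sqrt(2)/4.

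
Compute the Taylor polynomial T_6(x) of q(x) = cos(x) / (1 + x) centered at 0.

389*x^6/720 - 13*x^5/24 + 13*x^4/24 - x^3/2 + x^2/2 - x + 1

Write out both Maclaurin series and multiply, keeping only the needed powers.
q(0) = 1
q′(0) = -1
q′′(0) = 1
q′′′(0) = -3
q^(4)(0) = 13
q^(5)(0) = -65
q^(6)(0) = 389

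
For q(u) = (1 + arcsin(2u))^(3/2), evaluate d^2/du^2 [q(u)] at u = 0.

3

Substitute the inner expansion into the outer series and collect powers.
From the series, [u^2] q = 3/2; multiply by 2! = 2 to get 3.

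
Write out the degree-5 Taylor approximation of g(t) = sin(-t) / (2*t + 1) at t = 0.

Expand 1/(denominator) as a geometric series and multiply by the numerator's series.

-1841*t^5/120 + 23*t^4/3 - 23*t^3/6 + 2*t^2 - t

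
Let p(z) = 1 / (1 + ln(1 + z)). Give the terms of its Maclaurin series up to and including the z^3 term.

-7*z^3/3 + 3*z^2/2 - z + 1

Write 1/(1+u) = 1 - u + u^2 - u^3 + ... and substitute the series for u.
p(0) = 1
p′(0) = -1
p′′(0) = 3
p′′′(0) = -14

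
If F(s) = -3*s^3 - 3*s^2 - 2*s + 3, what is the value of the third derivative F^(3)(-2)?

-18

From the series, [(s + 2)^3] F = -3; multiply by 3! = 6 to get -18.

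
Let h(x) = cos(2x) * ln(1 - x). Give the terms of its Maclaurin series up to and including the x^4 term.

Multiply the two series term by term and collect like powers.
[x^0] = 0;  [x^1] = -1;  [x^2] = -1/2;  [x^3] = 5/3;  [x^4] = 3/4.

3*x^4/4 + 5*x^3/3 - x^2/2 - x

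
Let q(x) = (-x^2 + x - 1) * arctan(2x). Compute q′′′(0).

4

Distribute the polynomial across the series and collect like powers.
The coefficient of x^3 in the expansion is 2/3, so q′′′(0) = 3! * (2/3) = 4.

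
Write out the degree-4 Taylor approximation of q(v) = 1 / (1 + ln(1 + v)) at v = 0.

Use the geometric series for the reciprocal, then substitute.
[v^0] = 1;  [v^1] = -1;  [v^2] = 3/2;  [v^3] = -7/3;  [v^4] = 11/3.

11*v^4/3 - 7*v^3/3 + 3*v^2/2 - v + 1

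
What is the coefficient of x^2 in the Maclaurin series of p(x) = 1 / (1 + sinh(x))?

Expand as Σ (-1)^k u^k with u equal to the inner function's series.
[x^0] = 1;  [x^1] = -1;  [x^2] = 1.
So c_2 = p′′(0)/2! = 1.

1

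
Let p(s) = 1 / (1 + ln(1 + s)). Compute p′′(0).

Use the geometric series for the reciprocal, then substitute.
The coefficient of s^2 in the expansion is 3/2, so p′′(0) = 2! * (3/2) = 3.

3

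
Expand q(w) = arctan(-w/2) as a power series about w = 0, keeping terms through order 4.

w^3/24 - w/2

Differentiate repeatedly and evaluate at the center.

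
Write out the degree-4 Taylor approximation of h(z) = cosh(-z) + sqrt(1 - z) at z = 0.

z^4/384 - z^3/16 + 3*z^2/8 - z/2 + 2

Add the two expansions coefficient-wise.
h(0) = 2
h′(0) = -1/2
h′′(0) = 3/4
h′′′(0) = -3/8
h^(4)(0) = 1/16
The Taylor polynomial is Σ h^(k)(0)/k! · z^k.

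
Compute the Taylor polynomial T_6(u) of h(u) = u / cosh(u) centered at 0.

Write the quotient as an unknown series and match coefficients against numerator = denominator · series.
h(0) = 0
h′(0) = 1
h′′(0) = 0
h′′′(0) = -3
h^(4)(0) = 0
h^(5)(0) = 25
h^(6)(0) = 0
Then c_k = h^(k)(0)/k! gives each Taylor coefficient.

5*u^5/24 - u^3/2 + u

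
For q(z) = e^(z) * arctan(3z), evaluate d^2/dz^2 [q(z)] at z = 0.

6

Expand each factor separately, then convolve coefficients.
The coefficient of z^2 in the expansion is 3, so q′′(0) = 2! * (3) = 6.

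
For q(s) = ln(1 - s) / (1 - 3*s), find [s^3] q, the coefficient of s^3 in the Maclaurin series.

-65/6

Multiply the numerator's expansion by the denominator's geometric series.
So c_3 = q′′′(0)/3! = -65/6.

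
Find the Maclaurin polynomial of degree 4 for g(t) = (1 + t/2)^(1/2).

-5*t^4/2048 + t^3/128 - t^2/32 + t/4 + 1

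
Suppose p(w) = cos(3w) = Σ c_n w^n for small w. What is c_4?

Apply the Taylor formula c_k = f^(k)(a)/k!.
p(0) = 1
p′(0) = 0
p′′(0) = -9
p′′′(0) = 0
p^(4)(0) = 81
So c_4 = p^(4)(0)/4! = 27/8.

27/8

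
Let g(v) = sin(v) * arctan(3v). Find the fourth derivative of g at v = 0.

Take the Cauchy product of the two expansions.
The coefficient of v^4 in the expansion is -19/2, so g^(4)(0) = 4! * (-19/2) = -228.

-228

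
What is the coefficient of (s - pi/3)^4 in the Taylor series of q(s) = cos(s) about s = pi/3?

1/48

q(pi/3) = 1/2
q′(pi/3) = -sqrt(3)/2
q′′(pi/3) = -1/2
q′′′(pi/3) = sqrt(3)/2
q^(4)(pi/3) = 1/2
Dividing each by k! gives the coefficients c_0, ..., c_4.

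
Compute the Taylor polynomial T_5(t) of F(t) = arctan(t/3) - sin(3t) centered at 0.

-3935*t^5/1944 + 727*t^3/162 - 8*t/3

Combine the two series term by term.
F(0) = 0
F′(0) = -8/3
F′′(0) = 0
F′′′(0) = 727/27
F^(4)(0) = 0
F^(5)(0) = -19675/81
Then c_k = F^(k)(0)/k! gives each Taylor coefficient.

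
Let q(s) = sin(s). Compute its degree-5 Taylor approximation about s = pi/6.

sqrt(3)*(s - pi/6)^5/240 + (s - pi/6)^4/48 - sqrt(3)*(s - pi/6)^3/12 - (s - pi/6)^2/4 + sqrt(3)*(s - pi/6)/2 + 1/2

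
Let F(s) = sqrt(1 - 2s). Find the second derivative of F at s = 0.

Differentiate repeatedly and evaluate at the center.
From the series, [s^2] F = -1/2; multiply by 2! = 2 to get -1.

-1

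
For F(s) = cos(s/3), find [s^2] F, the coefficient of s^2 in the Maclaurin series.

-1/18

Use the known series and substitute for the argument.
F(0) = 1
F′(0) = 0
F′′(0) = -1/9
So c_2 = F′′(0)/2! = -1/18.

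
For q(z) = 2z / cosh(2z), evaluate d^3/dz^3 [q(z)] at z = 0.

Divide the numerator series by the denominator series (power-series long division).
The coefficient of z^3 in the expansion is -4, so q′′′(0) = 3! * (-4) = -24.

-24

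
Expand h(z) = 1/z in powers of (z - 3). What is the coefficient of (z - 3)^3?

-1/81

[(z - 3)^0] = 1/3;  [(z - 3)^1] = -1/9;  [(z - 3)^2] = 1/27;  [(z - 3)^3] = -1/81.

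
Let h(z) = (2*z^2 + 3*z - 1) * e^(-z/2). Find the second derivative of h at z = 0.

Distribute the polynomial across the series and collect like powers.
From the series, [z^2] h = 3/8; multiply by 2! = 2 to get 3/4.

3/4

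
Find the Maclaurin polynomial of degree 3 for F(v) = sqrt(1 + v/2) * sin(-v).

19*v^3/96 - v^2/4 - v

Write out both Maclaurin series and multiply, keeping only the needed powers.
F(0) = 0
F′(0) = -1
F′′(0) = -1/2
F′′′(0) = 19/16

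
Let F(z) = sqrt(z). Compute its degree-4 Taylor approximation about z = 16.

-5*(z - 16)^4/2097152 + (z - 16)^3/16384 - (z - 16)^2/512 + (z - 16)/8 + 4

[(z - 16)^0] = 4;  [(z - 16)^1] = 1/8;  [(z - 16)^2] = -1/512;  [(z - 16)^3] = 1/16384;  [(z - 16)^4] = -5/2097152.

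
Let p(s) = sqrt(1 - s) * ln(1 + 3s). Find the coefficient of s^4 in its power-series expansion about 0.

Take the Cauchy product of the two expansions.
p(0) = 0
p′(0) = 3
p′′(0) = -12
p′′′(0) = 261/4
p^(4)(0) = -585
So c_4 = p^(4)(0)/4! = -195/8.

-195/8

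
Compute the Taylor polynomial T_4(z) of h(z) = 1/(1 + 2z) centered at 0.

[z^0] = 1;  [z^1] = -2;  [z^2] = 4;  [z^3] = -8;  [z^4] = 16.

16*z^4 - 8*z^3 + 4*z^2 - 2*z + 1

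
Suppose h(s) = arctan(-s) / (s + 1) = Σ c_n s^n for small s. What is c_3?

-2/3

Expand 1/(denominator) as a geometric series and multiply by the numerator's series.
h(0) = 0
h′(0) = -1
h′′(0) = 2
h′′′(0) = -4
Dividing each by k! gives the coefficients c_0, ..., c_3.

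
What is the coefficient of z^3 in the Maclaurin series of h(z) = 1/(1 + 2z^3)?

-2

Apply the Taylor formula c_k = f^(k)(a)/k!.
[z^0] = 1;  [z^1] = 0;  [z^2] = 0;  [z^3] = -2.
So c_3 = h′′′(0)/3! = -2.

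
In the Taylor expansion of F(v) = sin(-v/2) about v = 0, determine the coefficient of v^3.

1/48

F(0) = 0
F′(0) = -1/2
F′′(0) = 0
F′′′(0) = 1/8
So c_3 = F′′′(0)/3! = 1/48.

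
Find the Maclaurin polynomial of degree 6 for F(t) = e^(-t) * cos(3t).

Take the Cauchy product of the two expansions.
F(0) = 1
F′(0) = -1
F′′(0) = -8
F′′′(0) = 26
F^(4)(0) = 28
F^(5)(0) = -316
F^(6)(0) = 352
The Taylor polynomial is Σ F^(k)(0)/k! · t^k.

22*t^6/45 - 79*t^5/30 + 7*t^4/6 + 13*t^3/3 - 4*t^2 - t + 1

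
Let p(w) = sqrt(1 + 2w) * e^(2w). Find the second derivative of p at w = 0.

Multiply the two series term by term and collect like powers.
The coefficient of w^2 in the expansion is 7/2, so p′′(0) = 2! * (7/2) = 7.

7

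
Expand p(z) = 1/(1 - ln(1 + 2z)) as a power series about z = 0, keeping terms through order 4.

Substitute the inner expansion into the outer series and collect powers.
[z^0] = 1;  [z^1] = 2;  [z^2] = 2;  [z^3] = 8/3;  [z^4] = 8/3.

8*z^4/3 + 8*z^3/3 + 2*z^2 + 2*z + 1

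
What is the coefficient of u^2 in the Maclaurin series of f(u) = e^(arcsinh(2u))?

Substitute the inner expansion into the outer series and collect powers.
f(0) = 1
f′(0) = 2
f′′(0) = 4
Then c_k = f^(k)(0)/k! gives each Taylor coefficient.

2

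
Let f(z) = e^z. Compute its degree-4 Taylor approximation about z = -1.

(z + 1)^4*e^(-1)/24 + (z + 1)^3*e^(-1)/6 + (z + 1)^2*e^(-1)/2 + (z + 1)*e^(-1) + e^(-1)

f(-1) = e^(-1)
f′(-1) = e^(-1)
f′′(-1) = e^(-1)
f′′′(-1) = e^(-1)
f^(4)(-1) = e^(-1)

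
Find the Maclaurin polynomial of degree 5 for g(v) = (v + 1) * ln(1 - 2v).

Multiply each power in the prefactor through the base expansion.
g(0) = 0
g′(0) = -2
g′′(0) = -8
g′′′(0) = -28
g^(4)(0) = -160
g^(5)(0) = -1248

-52*v^5/5 - 20*v^4/3 - 14*v^3/3 - 4*v^2 - 2*v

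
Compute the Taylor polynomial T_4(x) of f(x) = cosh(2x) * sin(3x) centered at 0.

3*x^3/2 + 3*x

Take the Cauchy product of the two expansions.
f(0) = 0
f′(0) = 3
f′′(0) = 0
f′′′(0) = 9
f^(4)(0) = 0
Then c_k = f^(k)(0)/k! gives each Taylor coefficient.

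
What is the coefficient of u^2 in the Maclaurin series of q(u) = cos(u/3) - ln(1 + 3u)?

Combine the two series term by term.
q(0) = 1
q′(0) = -3
q′′(0) = 80/9
So c_2 = q′′(0)/2! = 40/9.

40/9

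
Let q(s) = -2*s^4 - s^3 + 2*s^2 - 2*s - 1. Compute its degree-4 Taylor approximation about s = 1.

-2*(s - 1)^4 - 9*(s - 1)^3 - 13*(s - 1)^2 - 9*(s - 1) - 4

q(1) = -4
q′(1) = -9
q′′(1) = -26
q′′′(1) = -54
q^(4)(1) = -48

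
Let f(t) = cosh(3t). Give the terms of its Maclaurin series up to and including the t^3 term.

Use the known series and substitute for the argument.
[t^0] = 1;  [t^1] = 0;  [t^2] = 9/2;  [t^3] = 0.

9*t^2/2 + 1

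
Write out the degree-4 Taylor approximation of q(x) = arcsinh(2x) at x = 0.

q(0) = 0
q′(0) = 2
q′′(0) = 0
q′′′(0) = -8
q^(4)(0) = 0

-4*x^3/3 + 2*x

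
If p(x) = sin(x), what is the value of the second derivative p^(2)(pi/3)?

From the series, [(x - pi/3)^2] p = -sqrt(3)/4; multiply by 2! = 2 to get -sqrt(3)/2.

-sqrt(3)/2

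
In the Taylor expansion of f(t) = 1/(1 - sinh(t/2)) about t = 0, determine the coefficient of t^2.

Substitute the inner expansion into the outer series and collect powers.

1/4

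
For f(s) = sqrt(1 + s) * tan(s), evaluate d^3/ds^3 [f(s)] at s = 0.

5/4

Expand each factor separately, then convolve coefficients.
From the series, [s^3] f = 5/24; multiply by 3! = 6 to get 5/4.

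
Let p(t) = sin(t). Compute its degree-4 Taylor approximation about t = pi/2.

p(pi/2) = 1
p′(pi/2) = 0
p′′(pi/2) = -1
p′′′(pi/2) = 0
p^(4)(pi/2) = 1
Dividing each by k! gives the coefficients c_0, ..., c_4.

(t - pi/2)^4/24 - (t - pi/2)^2/2 + 1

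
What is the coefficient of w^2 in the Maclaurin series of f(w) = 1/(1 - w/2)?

1/4

Compute the successive derivatives at the expansion point and divide by k!.
f(0) = 1
f′(0) = 1/2
f′′(0) = 1/2
Then c_k = f^(k)(0)/k! gives each Taylor coefficient.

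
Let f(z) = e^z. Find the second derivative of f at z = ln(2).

Use the known series and substitute for the argument.
From the series, [(z - ln(2))^2] f = 1; multiply by 2! = 2 to get 2.

2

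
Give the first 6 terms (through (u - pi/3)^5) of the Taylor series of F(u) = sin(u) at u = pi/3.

(u - pi/3)^5/240 + sqrt(3)*(u - pi/3)^4/48 - (u - pi/3)^3/12 - sqrt(3)*(u - pi/3)^2/4 + (u - pi/3)/2 + sqrt(3)/2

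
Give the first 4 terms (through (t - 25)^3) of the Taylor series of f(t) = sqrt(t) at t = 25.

(t - 25)^3/50000 - (t - 25)^2/1000 + (t - 25)/10 + 5

Apply the Taylor formula c_k = f^(k)(a)/k!.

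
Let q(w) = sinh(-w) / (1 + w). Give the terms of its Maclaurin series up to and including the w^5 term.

-47*w^5/40 + 7*w^4/6 - 7*w^3/6 + w^2 - w

Write out both Maclaurin series and multiply, keeping only the needed powers.
q(0) = 0
q′(0) = -1
q′′(0) = 2
q′′′(0) = -7
q^(4)(0) = 28
q^(5)(0) = -141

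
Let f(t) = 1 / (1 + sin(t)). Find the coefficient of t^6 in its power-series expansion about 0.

17/45

Write 1/(1+u) = 1 - u + u^2 - u^3 + ... and substitute the series for u.
[t^0] = 1;  [t^1] = -1;  [t^2] = 1;  [t^3] = -5/6;  [t^4] = 2/3;  [t^5] = -61/120;  [t^6] = 17/45.
So c_6 = f^(6)(0)/6! = 17/45.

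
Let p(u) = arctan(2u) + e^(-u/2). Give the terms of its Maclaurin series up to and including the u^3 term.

Add the two expansions coefficient-wise.
[u^0] = 1;  [u^1] = 3/2;  [u^2] = 1/8;  [u^3] = -43/16.

-43*u^3/16 + u^2/8 + 3*u/2 + 1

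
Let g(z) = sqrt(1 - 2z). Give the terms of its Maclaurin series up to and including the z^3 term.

g(0) = 1
g′(0) = -1
g′′(0) = -1
g′′′(0) = -3
Dividing each by k! gives the coefficients c_0, ..., c_3.

-z^3/2 - z^2/2 - z + 1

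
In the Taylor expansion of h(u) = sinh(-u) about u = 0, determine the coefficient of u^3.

Apply the Taylor formula c_k = f^(k)(a)/k!.
[u^0] = 0;  [u^1] = -1;  [u^2] = 0;  [u^3] = -1/6.
So c_3 = h′′′(0)/3! = -1/6.

-1/6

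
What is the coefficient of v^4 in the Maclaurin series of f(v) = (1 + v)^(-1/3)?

35/243

Differentiate repeatedly and evaluate at the center.
[v^0] = 1;  [v^1] = -1/3;  [v^2] = 2/9;  [v^3] = -14/81;  [v^4] = 35/243.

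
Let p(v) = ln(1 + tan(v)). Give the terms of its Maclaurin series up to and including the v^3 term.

Compose series: expand the inner function first, then feed it into the outer expansion.
p(0) = 0
p′(0) = 1
p′′(0) = -1
p′′′(0) = 4

2*v^3/3 - v^2/2 + v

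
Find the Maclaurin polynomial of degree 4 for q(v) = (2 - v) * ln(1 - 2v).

-16*v^4/3 - 10*v^3/3 - 2*v^2 - 4*v

Shift and add copies of the series according to the polynomial's terms.
q(0) = 0
q′(0) = -4
q′′(0) = -4
q′′′(0) = -20
q^(4)(0) = -128
The Taylor polynomial is Σ q^(k)(0)/k! · v^k.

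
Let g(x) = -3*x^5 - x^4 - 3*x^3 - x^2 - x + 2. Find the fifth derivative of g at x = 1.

The coefficient of (x - 1)^5 in the expansion is -3, so g^(5)(1) = 5! * (-3) = -360.

-360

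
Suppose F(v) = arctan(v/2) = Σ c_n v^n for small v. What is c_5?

F(0) = 0
F′(0) = 1/2
F′′(0) = 0
F′′′(0) = -1/4
F^(4)(0) = 0
F^(5)(0) = 3/4
Dividing each by k! gives the coefficients c_0, ..., c_5.

1/160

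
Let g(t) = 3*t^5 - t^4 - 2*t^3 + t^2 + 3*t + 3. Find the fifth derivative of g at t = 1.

360

The coefficient of (t - 1)^5 in the expansion is 3, so g^(5)(1) = 5! * (3) = 360.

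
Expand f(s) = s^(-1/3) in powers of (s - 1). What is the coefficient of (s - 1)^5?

f(1) = 1
f′(1) = -1/3
f′′(1) = 4/9
f′′′(1) = -28/27
f^(4)(1) = 280/81
f^(5)(1) = -3640/243
So c_5 = f^(5)(1)/5! = -91/729.

-91/729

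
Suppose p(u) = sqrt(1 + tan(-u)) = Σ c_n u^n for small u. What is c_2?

-1/8

Let u equal the inner series; expand the outer function in u and truncate.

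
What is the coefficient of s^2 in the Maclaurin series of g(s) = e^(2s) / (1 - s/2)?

Write out both Maclaurin series and multiply, keeping only the needed powers.
g(0) = 1
g′(0) = 5/2
g′′(0) = 13/2
Then c_k = g^(k)(0)/k! gives each Taylor coefficient.

13/4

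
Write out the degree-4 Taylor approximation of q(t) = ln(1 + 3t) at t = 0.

-81*t^4/4 + 9*t^3 - 9*t^2/2 + 3*t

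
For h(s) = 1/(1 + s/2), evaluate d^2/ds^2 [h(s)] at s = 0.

1/2

The coefficient of s^2 in the expansion is 1/4, so h′′(0) = 2! * (1/4) = 1/2.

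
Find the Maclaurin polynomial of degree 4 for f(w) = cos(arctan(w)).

Let u equal the inner series; expand the outer function in u and truncate.
f(0) = 1
f′(0) = 0
f′′(0) = -1
f′′′(0) = 0
f^(4)(0) = 9

3*w^4/8 - w^2/2 + 1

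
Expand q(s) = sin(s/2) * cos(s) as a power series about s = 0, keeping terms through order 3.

Write out both Maclaurin series and multiply, keeping only the needed powers.
[s^0] = 0;  [s^1] = 1/2;  [s^2] = 0;  [s^3] = -13/48.

-13*s^3/48 + s/2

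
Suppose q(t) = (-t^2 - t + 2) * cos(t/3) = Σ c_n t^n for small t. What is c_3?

1/18

Distribute the polynomial across the series and collect like powers.
[t^0] = 2;  [t^1] = -1;  [t^2] = -10/9;  [t^3] = 1/18.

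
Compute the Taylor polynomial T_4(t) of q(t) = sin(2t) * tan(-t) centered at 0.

2*t^4/3 - 2*t^2

Take the Cauchy product of the two expansions.
[t^0] = 0;  [t^1] = 0;  [t^2] = -2;  [t^3] = 0;  [t^4] = 2/3.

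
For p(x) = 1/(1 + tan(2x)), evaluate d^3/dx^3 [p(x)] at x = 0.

-64

Let u equal the inner series; expand the outer function in u and truncate.
The coefficient of x^3 in the expansion is -32/3, so p′′′(0) = 3! * (-32/3) = -64.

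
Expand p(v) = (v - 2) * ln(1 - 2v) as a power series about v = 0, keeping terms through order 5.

44*v^5/5 + 16*v^4/3 + 10*v^3/3 + 2*v^2 + 4*v

Distribute the polynomial across the series and collect like powers.
[v^0] = 0;  [v^1] = 4;  [v^2] = 2;  [v^3] = 10/3;  [v^4] = 16/3;  [v^5] = 44/5.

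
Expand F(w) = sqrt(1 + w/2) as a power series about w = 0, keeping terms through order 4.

-5*w^4/2048 + w^3/128 - w^2/32 + w/4 + 1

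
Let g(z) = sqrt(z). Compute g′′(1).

The coefficient of (z - 1)^2 in the expansion is -1/8, so g′′(1) = 2! * (-1/8) = -1/4.

-1/4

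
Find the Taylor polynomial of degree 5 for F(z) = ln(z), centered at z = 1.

F(1) = 0
F′(1) = 1
F′′(1) = -1
F′′′(1) = 2
F^(4)(1) = -6
F^(5)(1) = 24
The Taylor polynomial is Σ F^(k)(1)/k! · (z - 1)^k.

(z - 1)^5/5 - (z - 1)^4/4 + (z - 1)^3/3 - (z - 1)^2/2 + (z - 1)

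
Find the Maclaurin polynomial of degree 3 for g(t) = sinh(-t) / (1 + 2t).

Take the Cauchy product of the two expansions.

-25*t^3/6 + 2*t^2 - t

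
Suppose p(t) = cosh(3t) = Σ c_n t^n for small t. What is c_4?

27/8

Use the known series and substitute for the argument.
[t^0] = 1;  [t^1] = 0;  [t^2] = 9/2;  [t^3] = 0;  [t^4] = 27/8.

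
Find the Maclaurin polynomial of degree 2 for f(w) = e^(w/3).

w^2/18 + w/3 + 1

f(0) = 1
f′(0) = 1/3
f′′(0) = 1/9
The Taylor polynomial is Σ f^(k)(0)/k! · w^k.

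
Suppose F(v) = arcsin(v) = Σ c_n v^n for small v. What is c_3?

Differentiate repeatedly and evaluate at the center.
[v^0] = 0;  [v^1] = 1;  [v^2] = 0;  [v^3] = 1/6.

1/6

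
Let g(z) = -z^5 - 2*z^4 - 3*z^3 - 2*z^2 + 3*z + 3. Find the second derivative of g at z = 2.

-296

Apply the Taylor formula c_k = f^(k)(a)/k!.
From the series, [(z - 2)^2] g = -148; multiply by 2! = 2 to get -296.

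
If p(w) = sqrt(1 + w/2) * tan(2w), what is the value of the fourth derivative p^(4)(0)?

131/8

Take the Cauchy product of the two expansions.
The coefficient of w^4 in the expansion is 131/192, so p^(4)(0) = 4! * (131/192) = 131/8.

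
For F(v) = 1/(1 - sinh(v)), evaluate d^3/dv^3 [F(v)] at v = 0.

7

Let u equal the inner series; expand the outer function in u and truncate.
From the series, [v^3] F = 7/6; multiply by 3! = 6 to get 7.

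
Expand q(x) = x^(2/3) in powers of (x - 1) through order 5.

q(1) = 1
q′(1) = 2/3
q′′(1) = -2/9
q′′′(1) = 8/27
q^(4)(1) = -56/81
q^(5)(1) = 560/243
The Taylor polynomial is Σ q^(k)(1)/k! · (x - 1)^k.

14*(x - 1)^5/729 - 7*(x - 1)^4/243 + 4*(x - 1)^3/81 - (x - 1)^2/9 + 2*(x - 1)/3 + 1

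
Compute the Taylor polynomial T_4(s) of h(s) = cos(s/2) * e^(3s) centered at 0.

1081*s^4/384 + 33*s^3/8 + 35*s^2/8 + 3*s + 1

Take the Cauchy product of the two expansions.
h(0) = 1
h′(0) = 3
h′′(0) = 35/4
h′′′(0) = 99/4
h^(4)(0) = 1081/16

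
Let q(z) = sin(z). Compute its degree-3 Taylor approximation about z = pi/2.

Use the known series and substitute for the argument.
q(pi/2) = 1
q′(pi/2) = 0
q′′(pi/2) = -1
q′′′(pi/2) = 0
Then c_k = q^(k)(pi/2)/k! gives each Taylor coefficient.

1 - (z - pi/2)^2/2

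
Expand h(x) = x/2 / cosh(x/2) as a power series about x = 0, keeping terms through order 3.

Write the quotient as an unknown series and match coefficients against numerator = denominator · series.
h(0) = 0
h′(0) = 1/2
h′′(0) = 0
h′′′(0) = -3/8
The Taylor polynomial is Σ h^(k)(0)/k! · x^k.

-x^3/16 + x/2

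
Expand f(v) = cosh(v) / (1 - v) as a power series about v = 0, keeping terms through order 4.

Expand each factor separately, then convolve coefficients.
f(0) = 1
f′(0) = 1
f′′(0) = 3
f′′′(0) = 9
f^(4)(0) = 37
The Taylor polynomial is Σ f^(k)(0)/k! · v^k.

37*v^4/24 + 3*v^3/2 + 3*v^2/2 + v + 1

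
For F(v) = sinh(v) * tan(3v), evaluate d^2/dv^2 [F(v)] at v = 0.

Take the Cauchy product of the two expansions.
The coefficient of v^2 in the expansion is 3, so F′′(0) = 2! * (3) = 6.

6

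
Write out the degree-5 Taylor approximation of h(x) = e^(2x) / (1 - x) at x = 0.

Expand each factor separately, then convolve coefficients.
h(0) = 1
h′(0) = 3
h′′(0) = 10
h′′′(0) = 38
h^(4)(0) = 168
h^(5)(0) = 872
The Taylor polynomial is Σ h^(k)(0)/k! · x^k.

109*x^5/15 + 7*x^4 + 19*x^3/3 + 5*x^2 + 3*x + 1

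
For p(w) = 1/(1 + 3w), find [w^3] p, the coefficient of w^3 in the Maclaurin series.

Differentiate repeatedly and evaluate at the center.
p(0) = 1
p′(0) = -3
p′′(0) = 18
p′′′(0) = -162
The Taylor polynomial is Σ p^(k)(0)/k! · w^k.

-27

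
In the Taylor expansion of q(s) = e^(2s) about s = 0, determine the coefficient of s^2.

Use the known series and substitute for the argument.
q(0) = 1
q′(0) = 2
q′′(0) = 4

2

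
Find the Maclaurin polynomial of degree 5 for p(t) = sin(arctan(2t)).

Let u equal the inner series; expand the outer function in u and truncate.

12*t^5 - 4*t^3 + 2*t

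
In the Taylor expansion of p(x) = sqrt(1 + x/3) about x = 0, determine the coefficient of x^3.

1/432

p(0) = 1
p′(0) = 1/6
p′′(0) = -1/36
p′′′(0) = 1/72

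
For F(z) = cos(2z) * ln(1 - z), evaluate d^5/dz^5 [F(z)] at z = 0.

-24

Write out both Maclaurin series and multiply, keeping only the needed powers.
From the series, [z^5] F = -1/5; multiply by 5! = 120 to get -24.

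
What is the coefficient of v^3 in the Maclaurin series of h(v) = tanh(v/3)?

h(0) = 0
h′(0) = 1/3
h′′(0) = 0
h′′′(0) = -2/27

-1/81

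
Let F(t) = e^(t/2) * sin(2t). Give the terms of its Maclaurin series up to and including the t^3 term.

Expand each factor separately, then convolve coefficients.
F(0) = 0
F′(0) = 2
F′′(0) = 2
F′′′(0) = -13/2

-13*t^3/12 + t^2 + 2*t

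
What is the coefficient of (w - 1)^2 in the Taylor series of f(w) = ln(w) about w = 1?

-1/2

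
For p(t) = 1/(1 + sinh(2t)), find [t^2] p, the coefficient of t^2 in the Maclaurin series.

4

Let u equal the inner series; expand the outer function in u and truncate.
p(0) = 1
p′(0) = -2
p′′(0) = 8
So c_2 = p′′(0)/2! = 4.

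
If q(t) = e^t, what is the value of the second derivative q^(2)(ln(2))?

2

The coefficient of (t - ln(2))^2 in the expansion is 1, so q′′(ln(2)) = 2! * (1) = 2.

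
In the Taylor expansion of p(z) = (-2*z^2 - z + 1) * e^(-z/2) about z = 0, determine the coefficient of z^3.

Shift and add copies of the series according to the polynomial's terms.
[z^0] = 1;  [z^1] = -3/2;  [z^2] = -11/8;  [z^3] = 41/48.

41/48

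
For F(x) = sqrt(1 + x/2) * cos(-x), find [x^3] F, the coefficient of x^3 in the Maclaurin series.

-15/128

Multiply the two series term by term and collect like powers.
[x^0] = 1;  [x^1] = 1/4;  [x^2] = -17/32;  [x^3] = -15/128.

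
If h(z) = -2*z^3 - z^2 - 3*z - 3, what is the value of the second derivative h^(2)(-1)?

Use the known series and substitute for the argument.
The coefficient of (z + 1)^2 in the expansion is 5, so h′′(-1) = 2! * (5) = 10.

10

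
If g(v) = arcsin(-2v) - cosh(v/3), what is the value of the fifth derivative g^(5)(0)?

-288

Expand each term separately and add.
From the series, [v^5] g = -12/5; multiply by 5! = 120 to get -288.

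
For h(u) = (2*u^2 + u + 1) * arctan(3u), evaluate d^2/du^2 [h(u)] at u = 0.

Shift and add copies of the series according to the polynomial's terms.
The coefficient of u^2 in the expansion is 3, so h′′(0) = 2! * (3) = 6.

6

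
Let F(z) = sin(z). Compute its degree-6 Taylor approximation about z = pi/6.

[(z - pi/6)^0] = 1/2;  [(z - pi/6)^1] = sqrt(3)/2;  [(z - pi/6)^2] = -1/4;  [(z - pi/6)^3] = -sqrt(3)/12;  [(z - pi/6)^4] = 1/48;  [(z - pi/6)^5] = sqrt(3)/240;  [(z - pi/6)^6] = -1/1440.

-(z - pi/6)^6/1440 + sqrt(3)*(z - pi/6)^5/240 + (z - pi/6)^4/48 - sqrt(3)*(z - pi/6)^3/12 - (z - pi/6)^2/4 + sqrt(3)*(z - pi/6)/2 + 1/2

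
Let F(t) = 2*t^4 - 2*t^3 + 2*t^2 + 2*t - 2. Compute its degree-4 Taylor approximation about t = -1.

2*(t + 1)^4 - 10*(t + 1)^3 + 20*(t + 1)^2 - 16*(t + 1) + 2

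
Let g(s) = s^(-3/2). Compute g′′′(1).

Differentiate repeatedly and evaluate at the center.
The coefficient of (s - 1)^3 in the expansion is -35/16, so g′′′(1) = 3! * (-35/16) = -105/8.

-105/8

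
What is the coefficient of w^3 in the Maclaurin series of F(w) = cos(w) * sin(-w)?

Multiply the two series term by term and collect like powers.
F(0) = 0
F′(0) = -1
F′′(0) = 0
F′′′(0) = 4

2/3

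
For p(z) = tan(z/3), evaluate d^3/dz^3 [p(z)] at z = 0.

Compute the successive derivatives at the expansion point and divide by k!.
From the series, [z^3] p = 1/81; multiply by 3! = 6 to get 2/27.

2/27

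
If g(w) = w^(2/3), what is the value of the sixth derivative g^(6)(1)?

-7280/729

The coefficient of (w - 1)^6 in the expansion is -91/6561, so g^(6)(1) = 6! * (-91/6561) = -7280/729.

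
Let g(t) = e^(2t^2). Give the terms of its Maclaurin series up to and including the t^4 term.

2*t^4 + 2*t^2 + 1

g(0) = 1
g′(0) = 0
g′′(0) = 4
g′′′(0) = 0
g^(4)(0) = 48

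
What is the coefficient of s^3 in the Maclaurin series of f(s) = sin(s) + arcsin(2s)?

Add the two expansions coefficient-wise.
[s^0] = 0;  [s^1] = 3;  [s^2] = 0;  [s^3] = 7/6.
So c_3 = f′′′(0)/3! = 7/6.

7/6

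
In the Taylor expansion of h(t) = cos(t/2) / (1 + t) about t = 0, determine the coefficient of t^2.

7/8

Write out both Maclaurin series and multiply, keeping only the needed powers.
h(0) = 1
h′(0) = -1
h′′(0) = 7/4
So c_2 = h′′(0)/2! = 7/8.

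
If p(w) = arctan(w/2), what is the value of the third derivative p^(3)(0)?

The coefficient of w^3 in the expansion is -1/24, so p′′′(0) = 3! * (-1/24) = -1/4.

-1/4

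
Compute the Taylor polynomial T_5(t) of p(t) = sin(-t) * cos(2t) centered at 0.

-121*t^5/120 + 13*t^3/6 - t

Expand each factor separately, then convolve coefficients.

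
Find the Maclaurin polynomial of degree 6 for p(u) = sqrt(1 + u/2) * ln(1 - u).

-25939*u^6/122880 - 7789*u^5/30720 - 125*u^4/384 - 41*u^3/96 - 3*u^2/4 - u

Multiply the two series term by term and collect like powers.
p(0) = 0
p′(0) = -1
p′′(0) = -3/2
p′′′(0) = -41/16
p^(4)(0) = -125/16
p^(5)(0) = -7789/256
p^(6)(0) = -77817/512
Then c_k = p^(k)(0)/k! gives each Taylor coefficient.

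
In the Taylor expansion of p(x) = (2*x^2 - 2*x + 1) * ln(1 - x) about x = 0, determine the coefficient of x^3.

Multiply each power in the prefactor through the base expansion.
[x^0] = 0;  [x^1] = -1;  [x^2] = 3/2;  [x^3] = -4/3.

-4/3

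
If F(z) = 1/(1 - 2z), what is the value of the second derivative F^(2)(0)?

8

The coefficient of z^2 in the expansion is 4, so F′′(0) = 2! * (4) = 8.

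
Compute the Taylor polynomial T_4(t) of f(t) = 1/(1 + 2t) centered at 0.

f(0) = 1
f′(0) = -2
f′′(0) = 8
f′′′(0) = -48
f^(4)(0) = 384

16*t^4 - 8*t^3 + 4*t^2 - 2*t + 1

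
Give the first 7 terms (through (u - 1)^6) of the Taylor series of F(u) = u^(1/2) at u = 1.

-21*(u - 1)^6/1024 + 7*(u - 1)^5/256 - 5*(u - 1)^4/128 + (u - 1)^3/16 - (u - 1)^2/8 + (u - 1)/2 + 1

[(u - 1)^0] = 1;  [(u - 1)^1] = 1/2;  [(u - 1)^2] = -1/8;  [(u - 1)^3] = 1/16;  [(u - 1)^4] = -5/128;  [(u - 1)^5] = 7/256;  [(u - 1)^6] = -21/1024.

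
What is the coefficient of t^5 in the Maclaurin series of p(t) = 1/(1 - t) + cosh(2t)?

Expand each term separately and add.

1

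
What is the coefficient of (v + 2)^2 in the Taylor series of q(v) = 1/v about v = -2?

-1/8

[(v + 2)^0] = -1/2;  [(v + 2)^1] = -1/4;  [(v + 2)^2] = -1/8.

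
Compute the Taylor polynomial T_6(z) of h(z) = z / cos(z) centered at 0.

Write the quotient as an unknown series and match coefficients against numerator = denominator · series.

5*z^5/24 + z^3/2 + z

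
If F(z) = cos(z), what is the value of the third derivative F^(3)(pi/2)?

Differentiate repeatedly and evaluate at the center.
From the series, [(z - pi/2)^3] F = 1/6; multiply by 3! = 6 to get 1.

1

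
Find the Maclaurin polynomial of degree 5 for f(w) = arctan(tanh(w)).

2*w^5/3 - 2*w^3/3 + w

Plug the Maclaurin series of the inner function into that of the outer and collect terms.
f(0) = 0
f′(0) = 1
f′′(0) = 0
f′′′(0) = -4
f^(4)(0) = 0
f^(5)(0) = 80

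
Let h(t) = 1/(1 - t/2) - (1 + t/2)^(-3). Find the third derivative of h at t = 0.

33/4

Combine the two series term by term.
The coefficient of t^3 in the expansion is 11/8, so h′′′(0) = 3! * (11/8) = 33/4.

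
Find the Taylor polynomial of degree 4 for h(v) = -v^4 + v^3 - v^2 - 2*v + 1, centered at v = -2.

-(v + 2)^4 + 9*(v + 2)^3 - 31*(v + 2)^2 + 46*(v + 2) - 23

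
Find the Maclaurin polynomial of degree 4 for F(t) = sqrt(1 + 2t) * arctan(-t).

Take the Cauchy product of the two expansions.

-t^4/6 + 5*t^3/6 - t^2 - t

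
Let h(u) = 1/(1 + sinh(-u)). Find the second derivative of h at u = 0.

Substitute the inner expansion into the outer series and collect powers.
The coefficient of u^2 in the expansion is 1, so h′′(0) = 2! * (1) = 2.

2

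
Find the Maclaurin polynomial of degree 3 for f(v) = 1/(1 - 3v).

27*v^3 + 9*v^2 + 3*v + 1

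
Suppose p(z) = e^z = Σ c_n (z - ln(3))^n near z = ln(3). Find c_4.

p(ln(3)) = 3
p′(ln(3)) = 3
p′′(ln(3)) = 3
p′′′(ln(3)) = 3
p^(4)(ln(3)) = 3
So c_4 = p^(4)(ln(3))/4! = 1/8.

1/8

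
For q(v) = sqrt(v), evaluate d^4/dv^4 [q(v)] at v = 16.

Compute the successive derivatives at the expansion point and divide by k!.
From the series, [(v - 16)^4] q = -5/2097152; multiply by 4! = 24 to get -15/262144.

-15/262144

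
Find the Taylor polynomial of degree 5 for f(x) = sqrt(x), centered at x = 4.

Use the known series and substitute for the argument.
f(4) = 2
f′(4) = 1/4
f′′(4) = -1/32
f′′′(4) = 3/256
f^(4)(4) = -15/2048
f^(5)(4) = 105/16384
Dividing each by k! gives the coefficients c_0, ..., c_5.

7*(x - 4)^5/131072 - 5*(x - 4)^4/16384 + (x - 4)^3/512 - (x - 4)^2/64 + (x - 4)/4 + 2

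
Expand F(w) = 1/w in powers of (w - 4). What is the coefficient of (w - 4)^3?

-1/256

F(4) = 1/4
F′(4) = -1/16
F′′(4) = 1/32
F′′′(4) = -3/128
The Taylor polynomial is Σ F^(k)(4)/k! · (w - 4)^k.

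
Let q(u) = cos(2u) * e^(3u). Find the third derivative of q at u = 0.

Expand each factor separately, then convolve coefficients.
From the series, [u^3] q = -3/2; multiply by 3! = 6 to get -9.

-9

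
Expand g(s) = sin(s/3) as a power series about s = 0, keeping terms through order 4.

-s^3/162 + s/3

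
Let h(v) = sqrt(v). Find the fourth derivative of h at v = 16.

Differentiate repeatedly and evaluate at the center.
From the series, [(v - 16)^4] h = -5/2097152; multiply by 4! = 24 to get -15/262144.

-15/262144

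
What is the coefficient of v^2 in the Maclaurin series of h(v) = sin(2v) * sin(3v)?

6

Multiply the two series term by term and collect like powers.
h(0) = 0
h′(0) = 0
h′′(0) = 12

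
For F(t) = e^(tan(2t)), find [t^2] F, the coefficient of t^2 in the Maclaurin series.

2

Plug the Maclaurin series of the inner function into that of the outer and collect terms.
F(0) = 1
F′(0) = 2
F′′(0) = 4
So c_2 = F′′(0)/2! = 2.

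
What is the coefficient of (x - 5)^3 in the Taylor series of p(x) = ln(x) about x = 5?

1/375

p(5) = ln(5)
p′(5) = 1/5
p′′(5) = -1/25
p′′′(5) = 2/125
So c_3 = p′′′(5)/3! = 1/375.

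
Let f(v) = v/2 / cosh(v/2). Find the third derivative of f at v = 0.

Write the quotient as an unknown series and match coefficients against numerator = denominator · series.
The coefficient of v^3 in the expansion is -1/16, so f′′′(0) = 3! * (-1/16) = -3/8.

-3/8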